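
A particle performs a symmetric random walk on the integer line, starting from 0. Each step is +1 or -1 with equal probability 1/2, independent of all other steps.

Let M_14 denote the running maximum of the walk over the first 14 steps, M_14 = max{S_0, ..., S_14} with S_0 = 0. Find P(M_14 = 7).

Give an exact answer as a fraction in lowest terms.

Answer: 91/4096

Derivation:
Let M_14 = max(S_0,...,S_14). Use the reflection principle: for j ≥ 1, #{paths with M_14 ≥ j} = #{S_14 ≥ j} + #{S_14 ≥ j+1}.
By reflection, #{M_14 ≥ 7} = #{S_14 ≥ 7} + #{S_14 ≥ 8} = 470 + 470 = 940.
#{M_14 ≥ 8} = #{S_14 ≥ 8} + #{S_14 ≥ 9} = 470 + 106 = 576.
#{M_14 = 7} = 940 - 576 = 364.
P(M_14 = 7) = 364/16384 = 91/4096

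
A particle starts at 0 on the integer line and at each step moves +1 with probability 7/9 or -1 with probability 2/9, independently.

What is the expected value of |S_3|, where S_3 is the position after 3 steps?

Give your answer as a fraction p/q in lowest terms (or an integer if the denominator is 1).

S_3 takes values m ≡ 1 (mod 2) with |m| ≤ 3; P(S_3=m) = C(3,(3+m)/2) · (7/9)^((3+m)/2) · (2/9)^((3-m)/2).
Distribution: P(S=-3)=8/729, P(S=-1)=28/243, P(S=1)=98/243, P(S=3)=343/729
E[|S_3|] = Σ_m |m|·P(S_3=m) = 53/27

Answer: 53/27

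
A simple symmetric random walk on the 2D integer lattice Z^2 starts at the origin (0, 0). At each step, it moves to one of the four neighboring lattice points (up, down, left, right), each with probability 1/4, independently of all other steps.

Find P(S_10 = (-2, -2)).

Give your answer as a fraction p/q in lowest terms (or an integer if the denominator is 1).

Let h be the number of horizontal steps (so 10-h are vertical). To end at (-2,-2) need (h-2)/2 right-steps and ((10-h)-2)/2 up-steps.
Sum over h with 2 ≤ h ≤ 8, h ≡ 0 (mod 2), 10-h ≡ 0 (mod 2):
h=2: C(10,2)·C(2,0)·C(8,3) = 45·1·56 = 2520
h=4: C(10,4)·C(4,1)·C(6,2) = 210·4·15 = 12600
h=6: C(10,6)·C(6,2)·C(4,1) = 210·15·4 = 12600
h=8: C(10,8)·C(8,3)·C(2,0) = 45·56·1 = 2520
Total favorable: 30240
Total paths: 4^10 = 1048576
P = 30240/1048576 = 945/32768

Answer: 945/32768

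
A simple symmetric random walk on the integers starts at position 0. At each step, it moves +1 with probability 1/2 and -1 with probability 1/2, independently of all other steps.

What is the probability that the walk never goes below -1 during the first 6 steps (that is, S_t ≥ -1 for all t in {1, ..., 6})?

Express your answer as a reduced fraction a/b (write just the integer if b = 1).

Let f(t,s) = #length-t paths at position s with S_1..S_t all ≥ -1.
f(t,s) = f(t-1,s-1) + f(t-1,s+1) for s ≥ -1; f(t,s) = 0 for s < -1.
t=0: f(0,0)=1
t=1: f(1,-1)=1 f(1,1)=1
t=2: f(2,0)=2 f(2,2)=1
t=3: f(3,-1)=2 f(3,1)=3 f(3,3)=1
t=4: f(4,0)=5 f(4,2)=4 f(4,4)=1
t=5: f(5,-1)=5 f(5,1)=9 f(5,3)=5 f(5,5)=1
t=6: f(6,0)=14 f(6,2)=14 f(6,4)=6 f(6,6)=1
Σ_s f(6,s) = 35
P = 35/64 = 35/64

Answer: 35/64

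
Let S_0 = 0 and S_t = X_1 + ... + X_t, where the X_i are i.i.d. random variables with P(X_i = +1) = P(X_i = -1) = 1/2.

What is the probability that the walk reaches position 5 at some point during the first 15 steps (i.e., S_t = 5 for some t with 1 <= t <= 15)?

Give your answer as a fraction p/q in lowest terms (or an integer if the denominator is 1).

Answer: 6885/32768

Derivation:
Count via complement. Let g(t,s) = #length-t paths at position s with S_1..S_t all ≠ 5.
g(t,s) = g(t-1,s-1) + g(t-1,s+1) for s ≠ 5; g(t,5) = 0.
t=0: g(0,0)=1
t=1: g(1,-1)=1 g(1,1)=1
t=2: g(2,-2)=1 g(2,0)=2 g(2,2)=1
t=3: g(3,-3)=1 g(3,-1)=3 g(3,1)=3 g(3,3)=1
t=4: g(4,-4)=1 g(4,-2)=4 g(4,0)=6 g(4,2)=4 g(4,4)=1
t=5: g(5,-5)=1 g(5,-3)=5 g(5,-1)=10 g(5,1)=10 g(5,3)=5
t=6: g(6,-6)=1 g(6,-4)=6 g(6,-2)=15 g(6,0)=20 g(6,2)=15 g(6,4)=5
t=7: g(7,-7)=1 g(7,-5)=7 g(7,-3)=21 g(7,-1)=35 g(7,1)=35 g(7,3)=20
t=8: g(8,-8)=1 g(8,-6)=8 g(8,-4)=28 g(8,-2)=56 g(8,0)=70 g(8,2)=55 g(8,4)=20
t=9: g(9,-9)=1 g(9,-7)=9 g(9,-5)=36 g(9,-3)=84 g(9,-1)=126 g(9,1)=125 g(9,3)=75
t=10: g(10,-10)=1 g(10,-8)=10 g(10,-6)=45 g(10,-4)=120 g(10,-2)=210 g(10,0)=251 g(10,2)=200 g(10,4)=75
t=11: g(11,-11)=1 g(11,-9)=11 g(11,-7)=55 g(11,-5)=165 g(11,-3)=330 g(11,-1)=461 g(11,1)=451 g(11,3)=275
t=12: g(12,-12)=1 g(12,-10)=12 g(12,-8)=66 g(12,-6)=220 g(12,-4)=495 g(12,-2)=791 g(12,0)=912 g(12,2)=726 g(12,4)=275
t=13: g(13,-13)=1 g(13,-11)=13 g(13,-9)=78 g(13,-7)=286 g(13,-5)=715 g(13,-3)=1286 g(13,-1)=1703 g(13,1)=1638 g(13,3)=1001
t=14: g(14,-14)=1 g(14,-12)=14 g(14,-10)=91 g(14,-8)=364 g(14,-6)=1001 g(14,-4)=2001 g(14,-2)=2989 g(14,0)=3341 g(14,2)=2639 g(14,4)=1001
t=15: g(15,-15)=1 g(15,-13)=15 g(15,-11)=105 g(15,-9)=455 g(15,-7)=1365 g(15,-5)=3002 g(15,-3)=4990 g(15,-1)=6330 g(15,1)=5980 g(15,3)=3640
Paths never hitting 5: Σ_s g(15,s) = 25883
Paths hitting 5: 2^15 - 25883 = 6885
P = 6885/32768 = 6885/32768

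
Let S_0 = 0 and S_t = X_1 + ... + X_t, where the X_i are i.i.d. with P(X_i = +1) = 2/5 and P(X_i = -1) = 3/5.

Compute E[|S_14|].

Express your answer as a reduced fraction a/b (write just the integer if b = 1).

S_14 takes values m ≡ 0 (mod 2) with |m| ≤ 14; P(S_14=m) = C(14,(14+m)/2) · (2/5)^((14+m)/2) · (3/5)^((14-m)/2).
Distribution: P(S=-14)=4782969/6103515625, P(S=-12)=44641044/6103515625, P(S=-10)=193444524/6103515625, P(S=-8)=515852064/6103515625, P(S=-6)=945728784/6103515625, P(S=-4)=1260971712/6103515625, P(S=-2)=1260971712/6103515625, P(S=0)=960740352/6103515625, P(S=2)=560431872/6103515625, P(S=4)=249080832/6103515625, P(S=6)=83026944/6103515625, P(S=8)=20127744/6103515625, P(S=10)=3354624/6103515625, P(S=12)=344064/6103515625, P(S=14)=16384/6103515625
E[|S_14|] = Σ_m |m|·P(S_14=m) = 22718393894/6103515625

Answer: 22718393894/6103515625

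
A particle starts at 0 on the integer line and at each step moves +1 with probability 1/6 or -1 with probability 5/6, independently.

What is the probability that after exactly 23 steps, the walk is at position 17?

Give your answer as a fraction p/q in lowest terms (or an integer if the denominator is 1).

Answer: 221375/789730223053602816

Derivation:
To reach position 17 after 23 steps: need 20 steps of +1 and 3 steps of -1.
Number of such sequences: C(23,20) = 1771
Each has probability (1/6)^20 · (5/6)^3 = 125/789730223053602816
P = 1771 · 125/789730223053602816 = 221375/789730223053602816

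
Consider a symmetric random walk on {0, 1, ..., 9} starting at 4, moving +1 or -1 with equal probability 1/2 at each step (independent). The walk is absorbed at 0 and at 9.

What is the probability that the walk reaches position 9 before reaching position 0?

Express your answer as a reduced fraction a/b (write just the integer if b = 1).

Answer: 4/9

Derivation:
Symmetric walk (p = 1/2): the harmonic-function argument gives P(hit 9 before 0 | start at 4) = a/N.
P = 4/9 = 4/9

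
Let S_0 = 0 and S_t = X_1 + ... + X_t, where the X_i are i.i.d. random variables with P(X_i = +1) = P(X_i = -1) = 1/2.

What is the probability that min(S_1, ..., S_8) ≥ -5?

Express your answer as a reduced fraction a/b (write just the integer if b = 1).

Answer: 123/128

Derivation:
Let f(t,s) = #length-t paths at position s with S_1..S_t all ≥ -5.
f(t,s) = f(t-1,s-1) + f(t-1,s+1) for s ≥ -5; f(t,s) = 0 for s < -5.
t=0: f(0,0)=1
t=1: f(1,-1)=1 f(1,1)=1
t=2: f(2,-2)=1 f(2,0)=2 f(2,2)=1
t=3: f(3,-3)=1 f(3,-1)=3 f(3,1)=3 f(3,3)=1
t=4: f(4,-4)=1 f(4,-2)=4 f(4,0)=6 f(4,2)=4 f(4,4)=1
t=5: f(5,-5)=1 f(5,-3)=5 f(5,-1)=10 f(5,1)=10 f(5,3)=5 f(5,5)=1
t=6: f(6,-4)=6 f(6,-2)=15 f(6,0)=20 f(6,2)=15 f(6,4)=6 f(6,6)=1
t=7: f(7,-5)=6 f(7,-3)=21 f(7,-1)=35 f(7,1)=35 f(7,3)=21 f(7,5)=7 f(7,7)=1
t=8: f(8,-4)=27 f(8,-2)=56 f(8,0)=70 f(8,2)=56 f(8,4)=28 f(8,6)=8 f(8,8)=1
Σ_s f(8,s) = 246
P = 246/256 = 123/128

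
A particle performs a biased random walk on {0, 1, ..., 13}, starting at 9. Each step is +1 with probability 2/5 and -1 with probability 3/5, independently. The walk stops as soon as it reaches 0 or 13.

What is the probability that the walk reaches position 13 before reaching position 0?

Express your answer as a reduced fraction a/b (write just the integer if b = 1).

Biased walk: p = 2/5, q = 3/5, r = q/p = 3/2
Gambler's ruin: P(hit 13 before 0 | start at 9) = (1 - r^a)/(1 - r^N)
r^9 = 19683/512; r^13 = 1594323/8192
P = (1 - 19683/512) / (1 - 1594323/8192) = -19171/512 / -1586131/8192 = 306736/1586131

Answer: 306736/1586131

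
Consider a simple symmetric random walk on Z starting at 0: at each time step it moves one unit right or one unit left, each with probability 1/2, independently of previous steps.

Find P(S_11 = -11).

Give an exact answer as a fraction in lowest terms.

To reach position -11 after 11 steps: need 0 steps of +1 and 11 of -1.
Favorable paths: C(11,0) = 1
Total paths: 2^11 = 2048
P = 1/2048 = 1/2048

Answer: 1/2048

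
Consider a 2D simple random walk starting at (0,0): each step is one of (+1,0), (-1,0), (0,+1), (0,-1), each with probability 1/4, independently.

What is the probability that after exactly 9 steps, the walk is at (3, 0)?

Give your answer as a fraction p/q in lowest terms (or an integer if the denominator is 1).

Answer: 441/16384

Derivation:
Let h be the number of horizontal steps (so 9-h are vertical). To end at (3,0) need (h+3)/2 right-steps and ((9-h)+0)/2 up-steps.
Sum over h with 3 ≤ h ≤ 9, h ≡ 1 (mod 2), 9-h ≡ 0 (mod 2):
h=3: C(9,3)·C(3,3)·C(6,3) = 84·1·20 = 1680
h=5: C(9,5)·C(5,4)·C(4,2) = 126·5·6 = 3780
h=7: C(9,7)·C(7,5)·C(2,1) = 36·21·2 = 1512
h=9: C(9,9)·C(9,6)·C(0,0) = 1·84·1 = 84
Total favorable: 7056
Total paths: 4^9 = 262144
P = 7056/262144 = 441/16384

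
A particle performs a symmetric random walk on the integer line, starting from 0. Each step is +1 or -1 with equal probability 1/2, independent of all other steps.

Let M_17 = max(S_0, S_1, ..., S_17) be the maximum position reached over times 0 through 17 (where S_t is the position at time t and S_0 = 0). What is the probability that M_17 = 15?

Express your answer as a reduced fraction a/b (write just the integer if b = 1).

Answer: 17/131072

Derivation:
Let M_17 = max(S_0,...,S_17). Use the reflection principle: for j ≥ 1, #{paths with M_17 ≥ j} = #{S_17 ≥ j} + #{S_17 ≥ j+1}.
By reflection, #{M_17 ≥ 15} = #{S_17 ≥ 15} + #{S_17 ≥ 16} = 18 + 1 = 19.
#{M_17 ≥ 16} = #{S_17 ≥ 16} + #{S_17 ≥ 17} = 1 + 1 = 2.
#{M_17 = 15} = 19 - 2 = 17.
P(M_17 = 15) = 17/131072 = 17/131072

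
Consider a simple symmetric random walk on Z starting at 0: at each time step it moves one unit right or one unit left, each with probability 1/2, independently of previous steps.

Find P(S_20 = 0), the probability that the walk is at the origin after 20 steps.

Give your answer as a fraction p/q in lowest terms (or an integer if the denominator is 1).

To return to 0 after 20 steps: need exactly 10 steps of +1 and 10 of -1.
Favorable paths: C(20,10) = 184756
Total paths: 2^20 = 1048576
P = 184756/1048576 = 46189/262144

Answer: 46189/262144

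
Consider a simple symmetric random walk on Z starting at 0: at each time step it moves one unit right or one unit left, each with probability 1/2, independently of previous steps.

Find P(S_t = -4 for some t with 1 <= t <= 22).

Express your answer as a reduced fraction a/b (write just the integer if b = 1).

Count via complement. Let g(t,s) = #length-t paths at position s with S_1..S_t all ≠ -4.
g(t,s) = g(t-1,s-1) + g(t-1,s+1) for s ≠ -4; g(t,-4) = 0.
t=0: g(0,0)=1
t=1: g(1,-1)=1 g(1,1)=1
t=2: g(2,-2)=1 g(2,0)=2 g(2,2)=1
t=3: g(3,-3)=1 g(3,-1)=3 g(3,1)=3 g(3,3)=1
t=4: g(4,-2)=4 g(4,0)=6 g(4,2)=4 g(4,4)=1
t=5: g(5,-3)=4 g(5,-1)=10 g(5,1)=10 g(5,3)=5 g(5,5)=1
t=6: g(6,-2)=14 g(6,0)=20 g(6,2)=15 g(6,4)=6 g(6,6)=1
t=7: g(7,-3)=14 g(7,-1)=34 g(7,1)=35 g(7,3)=21 g(7,5)=7 g(7,7)=1
t=8: g(8,-2)=48 g(8,0)=69 g(8,2)=56 g(8,4)=28 g(8,6)=8 g(8,8)=1
t=9: g(9,-3)=48 g(9,-1)=117 g(9,1)=125 g(9,3)=84 g(9,5)=36 g(9,7)=9 g(9,9)=1
t=10: g(10,-2)=165 g(10,0)=242 g(10,2)=209 g(10,4)=120 g(10,6)=45 g(10,8)=10 g(10,10)=1
t=11: g(11,-3)=165 g(11,-1)=407 g(11,1)=451 g(11,3)=329 g(11,5)=165 g(11,7)=55 g(11,9)=11 g(11,11)=1
t=12: g(12,-2)=572 g(12,0)=858 g(12,2)=780 g(12,4)=494 g(12,6)=220 g(12,8)=66 g(12,10)=12 g(12,12)=1
t=13: g(13,-3)=572 g(13,-1)=1430 g(13,1)=1638 g(13,3)=1274 g(13,5)=714 g(13,7)=286 g(13,9)=78 g(13,11)=13 g(13,13)=1
t=14: g(14,-2)=2002 g(14,0)=3068 g(14,2)=2912 g(14,4)=1988 g(14,6)=1000 g(14,8)=364 g(14,10)=91 g(14,12)=14 g(14,14)=1
t=15: g(15,-3)=2002 g(15,-1)=5070 g(15,1)=5980 g(15,3)=4900 g(15,5)=2988 g(15,7)=1364 g(15,9)=455 g(15,11)=105 g(15,13)=15 g(15,15)=1
t=16: g(16,-2)=7072 g(16,0)=11050 g(16,2)=10880 g(16,4)=7888 g(16,6)=4352 g(16,8)=1819 g(16,10)=560 g(16,12)=120 g(16,14)=16 g(16,16)=1
t=17: g(17,-3)=7072 g(17,-1)=18122 g(17,1)=21930 g(17,3)=18768 g(17,5)=12240 g(17,7)=6171 g(17,9)=2379 g(17,11)=680 g(17,13)=136 g(17,15)=17 g(17,17)=1
t=18: g(18,-2)=25194 g(18,0)=40052 g(18,2)=40698 g(18,4)=31008 g(18,6)=18411 g(18,8)=8550 g(18,10)=3059 g(18,12)=816 g(18,14)=153 g(18,16)=18 g(18,18)=1
t=19: g(19,-3)=25194 g(19,-1)=65246 g(19,1)=80750 g(19,3)=71706 g(19,5)=49419 g(19,7)=26961 g(19,9)=11609 g(19,11)=3875 g(19,13)=969 g(19,15)=171 g(19,17)=19 g(19,19)=1
t=20: g(20,-2)=90440 g(20,0)=145996 g(20,2)=152456 g(20,4)=121125 g(20,6)=76380 g(20,8)=38570 g(20,10)=15484 g(20,12)=4844 g(20,14)=1140 g(20,16)=190 g(20,18)=20 g(20,20)=1
t=21: g(21,-3)=90440 g(21,-1)=236436 g(21,1)=298452 g(21,3)=273581 g(21,5)=197505 g(21,7)=114950 g(21,9)=54054 g(21,11)=20328 g(21,13)=5984 g(21,15)=1330 g(21,17)=210 g(21,19)=21 g(21,21)=1
t=22: g(22,-2)=326876 g(22,0)=534888 g(22,2)=572033 g(22,4)=471086 g(22,6)=312455 g(22,8)=169004 g(22,10)=74382 g(22,12)=26312 g(22,14)=7314 g(22,16)=1540 g(22,18)=231 g(22,20)=22 g(22,22)=1
Paths never hitting -4: Σ_s g(22,s) = 2496144
Paths hitting -4: 2^22 - 2496144 = 1698160
P = 1698160/4194304 = 106135/262144

Answer: 106135/262144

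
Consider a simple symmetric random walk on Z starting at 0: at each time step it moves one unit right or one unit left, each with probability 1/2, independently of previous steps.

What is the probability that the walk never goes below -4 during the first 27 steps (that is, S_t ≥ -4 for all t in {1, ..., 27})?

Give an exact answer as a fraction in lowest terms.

Let f(t,s) = #length-t paths at position s with S_1..S_t all ≥ -4.
f(t,s) = f(t-1,s-1) + f(t-1,s+1) for s ≥ -4; f(t,s) = 0 for s < -4.
t=0: f(0,0)=1
t=1: f(1,-1)=1 f(1,1)=1
t=2: f(2,-2)=1 f(2,0)=2 f(2,2)=1
t=3: f(3,-3)=1 f(3,-1)=3 f(3,1)=3 f(3,3)=1
t=4: f(4,-4)=1 f(4,-2)=4 f(4,0)=6 f(4,2)=4 f(4,4)=1
t=5: f(5,-3)=5 f(5,-1)=10 f(5,1)=10 f(5,3)=5 f(5,5)=1
t=6: f(6,-4)=5 f(6,-2)=15 f(6,0)=20 f(6,2)=15 f(6,4)=6 f(6,6)=1
t=7: f(7,-3)=20 f(7,-1)=35 f(7,1)=35 f(7,3)=21 f(7,5)=7 f(7,7)=1
t=8: f(8,-4)=20 f(8,-2)=55 f(8,0)=70 f(8,2)=56 f(8,4)=28 f(8,6)=8 f(8,8)=1
t=9: f(9,-3)=75 f(9,-1)=125 f(9,1)=126 f(9,3)=84 f(9,5)=36 f(9,7)=9 f(9,9)=1
t=10: f(10,-4)=75 f(10,-2)=200 f(10,0)=251 f(10,2)=210 f(10,4)=120 f(10,6)=45 f(10,8)=10 f(10,10)=1
t=11: f(11,-3)=275 f(11,-1)=451 f(11,1)=461 f(11,3)=330 f(11,5)=165 f(11,7)=55 f(11,9)=11 f(11,11)=1
t=12: f(12,-4)=275 f(12,-2)=726 f(12,0)=912 f(12,2)=791 f(12,4)=495 f(12,6)=220 f(12,8)=66 f(12,10)=12 f(12,12)=1
t=13: f(13,-3)=1001 f(13,-1)=1638 f(13,1)=1703 f(13,3)=1286 f(13,5)=715 f(13,7)=286 f(13,9)=78 f(13,11)=13 f(13,13)=1
t=14: f(14,-4)=1001 f(14,-2)=2639 f(14,0)=3341 f(14,2)=2989 f(14,4)=2001 f(14,6)=1001 f(14,8)=364 f(14,10)=91 f(14,12)=14 f(14,14)=1
t=15: f(15,-3)=3640 f(15,-1)=5980 f(15,1)=6330 f(15,3)=4990 f(15,5)=3002 f(15,7)=1365 f(15,9)=455 f(15,11)=105 f(15,13)=15 f(15,15)=1
t=16: f(16,-4)=3640 f(16,-2)=9620 f(16,0)=12310 f(16,2)=11320 f(16,4)=7992 f(16,6)=4367 f(16,8)=1820 f(16,10)=560 f(16,12)=120 f(16,14)=16 f(16,16)=1
t=17: f(17,-3)=13260 f(17,-1)=21930 f(17,1)=23630 f(17,3)=19312 f(17,5)=12359 f(17,7)=6187 f(17,9)=2380 f(17,11)=680 f(17,13)=136 f(17,15)=17 f(17,17)=1
t=18: f(18,-4)=13260 f(18,-2)=35190 f(18,0)=45560 f(18,2)=42942 f(18,4)=31671 f(18,6)=18546 f(18,8)=8567 f(18,10)=3060 f(18,12)=816 f(18,14)=153 f(18,16)=18 f(18,18)=1
t=19: f(19,-3)=48450 f(19,-1)=80750 f(19,1)=88502 f(19,3)=74613 f(19,5)=50217 f(19,7)=27113 f(19,9)=11627 f(19,11)=3876 f(19,13)=969 f(19,15)=171 f(19,17)=19 f(19,19)=1
t=20: f(20,-4)=48450 f(20,-2)=129200 f(20,0)=169252 f(20,2)=163115 f(20,4)=124830 f(20,6)=77330 f(20,8)=38740 f(20,10)=15503 f(20,12)=4845 f(20,14)=1140 f(20,16)=190 f(20,18)=20 f(20,20)=1
t=21: f(21,-3)=177650 f(21,-1)=298452 f(21,1)=332367 f(21,3)=287945 f(21,5)=202160 f(21,7)=116070 f(21,9)=54243 f(21,11)=20348 f(21,13)=5985 f(21,15)=1330 f(21,17)=210 f(21,19)=21 f(21,21)=1
t=22: f(22,-4)=177650 f(22,-2)=476102 f(22,0)=630819 f(22,2)=620312 f(22,4)=490105 f(22,6)=318230 f(22,8)=170313 f(22,10)=74591 f(22,12)=26333 f(22,14)=7315 f(22,16)=1540 f(22,18)=231 f(22,20)=22 f(22,22)=1
t=23: f(23,-3)=653752 f(23,-1)=1106921 f(23,1)=1251131 f(23,3)=1110417 f(23,5)=808335 f(23,7)=488543 f(23,9)=244904 f(23,11)=100924 f(23,13)=33648 f(23,15)=8855 f(23,17)=1771 f(23,19)=253 f(23,21)=23 f(23,23)=1
t=24: f(24,-4)=653752 f(24,-2)=1760673 f(24,0)=2358052 f(24,2)=2361548 f(24,4)=1918752 f(24,6)=1296878 f(24,8)=733447 f(24,10)=345828 f(24,12)=134572 f(24,14)=42503 f(24,16)=10626 f(24,18)=2024 f(24,20)=276 f(24,22)=24 f(24,24)=1
t=25: f(25,-3)=2414425 f(25,-1)=4118725 f(25,1)=4719600 f(25,3)=4280300 f(25,5)=3215630 f(25,7)=2030325 f(25,9)=1079275 f(25,11)=480400 f(25,13)=177075 f(25,15)=53129 f(25,17)=12650 f(25,19)=2300 f(25,21)=300 f(25,23)=25 f(25,25)=1
t=26: f(26,-4)=2414425 f(26,-2)=6533150 f(26,0)=8838325 f(26,2)=8999900 f(26,4)=7495930 f(26,6)=5245955 f(26,8)=3109600 f(26,10)=1559675 f(26,12)=657475 f(26,14)=230204 f(26,16)=65779 f(26,18)=14950 f(26,20)=2600 f(26,22)=325 f(26,24)=26 f(26,26)=1
t=27: f(27,-3)=8947575 f(27,-1)=15371475 f(27,1)=17838225 f(27,3)=16495830 f(27,5)=12741885 f(27,7)=8355555 f(27,9)=4669275 f(27,11)=2217150 f(27,13)=887679 f(27,15)=295983 f(27,17)=80729 f(27,19)=17550 f(27,21)=2925 f(27,23)=351 f(27,25)=27 f(27,27)=1
Σ_s f(27,s) = 87922215
P = 87922215/134217728 = 87922215/134217728

Answer: 87922215/134217728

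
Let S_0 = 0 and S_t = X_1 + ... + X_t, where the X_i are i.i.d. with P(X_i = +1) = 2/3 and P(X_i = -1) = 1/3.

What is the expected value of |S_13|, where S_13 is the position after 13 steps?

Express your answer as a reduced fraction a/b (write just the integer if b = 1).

S_13 takes values m ≡ 1 (mod 2) with |m| ≤ 13; P(S_13=m) = C(13,(13+m)/2) · (2/3)^((13+m)/2) · (1/3)^((13-m)/2).
Distribution: P(S=-13)=1/1594323, P(S=-11)=26/1594323, P(S=-9)=104/531441, P(S=-7)=2288/1594323, P(S=-5)=11440/1594323, P(S=-3)=4576/177147, P(S=-1)=36608/531441, P(S=1)=73216/531441, P(S=3)=36608/177147, P(S=5)=366080/1594323, P(S=7)=292864/1594323, P(S=9)=53248/531441, P(S=11)=53248/1594323, P(S=13)=8192/1594323
E[|S_13|] = Σ_m |m|·P(S_13=m) = 836459/177147

Answer: 836459/177147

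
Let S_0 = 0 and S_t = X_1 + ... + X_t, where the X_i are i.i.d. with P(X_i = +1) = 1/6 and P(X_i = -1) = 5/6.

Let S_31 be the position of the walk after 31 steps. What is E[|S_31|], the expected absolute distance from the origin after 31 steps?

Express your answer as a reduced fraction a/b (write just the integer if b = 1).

Answer: 10576079161002137416253/511745184538734624768

Derivation:
S_31 takes values m ≡ 1 (mod 2) with |m| ≤ 31; P(S_31=m) = C(31,(31+m)/2) · (1/6)^((31+m)/2) · (5/6)^((31-m)/2).
Distribution: P(S=-31)=4656612873077392578125/1326443518324400147398656, P(S=-29)=28870999813079833984375/1326443518324400147398656, P(S=-27)=28870999813079833984375/442147839441466715799552, P(S=-25)=167451798915863037109375/1326443518324400147398656, P(S=-23)=234432518482208251953125/1326443518324400147398656, P(S=-21)=9377300739288330078125/49127537715718523977728, P(S=-19)=24380981922149658203125/147382613147155571933184, P(S=-17)=17414987087249755859375/147382613147155571933184, P(S=-15)=3482997417449951171875/49127537715718523977728, P(S=-13)=16021788120269775390625/442147839441466715799552, P(S=-11)=7049586772918701171875/442147839441466715799552, P(S=-9)=897220134735107421875/147382613147155571933184, P(S=-7)=897220134735107421875/442147839441466715799552, P(S=-5)=262264347076416015625/442147839441466715799552, P(S=-3)=7493267059326171875/49127537715718523977728, P(S=-1)=5095421600341796875/147382613147155571933184, P(S=1)=1019084320068359375/147382613147155571933184, P(S=3)=59946136474609375/49127537715718523977728, P(S=5)=83924591064453125/442147839441466715799552, P(S=7)=11484417724609375/442147839441466715799552, P(S=9)=459376708984375/147382613147155571933184, P(S=11)=144375537109375/442147839441466715799552, P(S=13)=13125048828125/442147839441466715799552, P(S=15)=114130859375/49127537715718523977728, P(S=17)=22826171875/147382613147155571933184, P(S=19)=1278265625/147382613147155571933184, P(S=21)=19665625/49127537715718523977728, P(S=23)=19665625/1326443518324400147398656, P(S=25)=561875/1326443518324400147398656, P(S=27)=3875/442147839441466715799552, P(S=29)=155/1326443518324400147398656, P(S=31)=1/1326443518324400147398656
E[|S_31|] = Σ_m |m|·P(S_31=m) = 10576079161002137416253/511745184538734624768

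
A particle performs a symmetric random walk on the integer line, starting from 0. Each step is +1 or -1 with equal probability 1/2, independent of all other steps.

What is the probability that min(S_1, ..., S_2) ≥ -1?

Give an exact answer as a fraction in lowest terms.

Let f(t,s) = #length-t paths at position s with S_1..S_t all ≥ -1.
f(t,s) = f(t-1,s-1) + f(t-1,s+1) for s ≥ -1; f(t,s) = 0 for s < -1.
t=0: f(0,0)=1
t=1: f(1,-1)=1 f(1,1)=1
t=2: f(2,0)=2 f(2,2)=1
Σ_s f(2,s) = 3
P = 3/4 = 3/4

Answer: 3/4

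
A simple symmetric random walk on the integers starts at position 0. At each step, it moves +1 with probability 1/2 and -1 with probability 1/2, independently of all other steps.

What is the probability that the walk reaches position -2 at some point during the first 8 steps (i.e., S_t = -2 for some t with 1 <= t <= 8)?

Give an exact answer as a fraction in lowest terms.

Count via complement. Let g(t,s) = #length-t paths at position s with S_1..S_t all ≠ -2.
g(t,s) = g(t-1,s-1) + g(t-1,s+1) for s ≠ -2; g(t,-2) = 0.
t=0: g(0,0)=1
t=1: g(1,-1)=1 g(1,1)=1
t=2: g(2,0)=2 g(2,2)=1
t=3: g(3,-1)=2 g(3,1)=3 g(3,3)=1
t=4: g(4,0)=5 g(4,2)=4 g(4,4)=1
t=5: g(5,-1)=5 g(5,1)=9 g(5,3)=5 g(5,5)=1
t=6: g(6,0)=14 g(6,2)=14 g(6,4)=6 g(6,6)=1
t=7: g(7,-1)=14 g(7,1)=28 g(7,3)=20 g(7,5)=7 g(7,7)=1
t=8: g(8,0)=42 g(8,2)=48 g(8,4)=27 g(8,6)=8 g(8,8)=1
Paths never hitting -2: Σ_s g(8,s) = 126
Paths hitting -2: 2^8 - 126 = 130
P = 130/256 = 65/128

Answer: 65/128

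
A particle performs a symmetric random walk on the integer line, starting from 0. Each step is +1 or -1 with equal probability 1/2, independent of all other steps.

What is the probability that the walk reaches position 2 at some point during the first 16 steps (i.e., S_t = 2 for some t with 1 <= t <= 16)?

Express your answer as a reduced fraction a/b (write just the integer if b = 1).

Answer: 20613/32768

Derivation:
Count via complement. Let g(t,s) = #length-t paths at position s with S_1..S_t all ≠ 2.
g(t,s) = g(t-1,s-1) + g(t-1,s+1) for s ≠ 2; g(t,2) = 0.
t=0: g(0,0)=1
t=1: g(1,-1)=1 g(1,1)=1
t=2: g(2,-2)=1 g(2,0)=2
t=3: g(3,-3)=1 g(3,-1)=3 g(3,1)=2
t=4: g(4,-4)=1 g(4,-2)=4 g(4,0)=5
t=5: g(5,-5)=1 g(5,-3)=5 g(5,-1)=9 g(5,1)=5
t=6: g(6,-6)=1 g(6,-4)=6 g(6,-2)=14 g(6,0)=14
t=7: g(7,-7)=1 g(7,-5)=7 g(7,-3)=20 g(7,-1)=28 g(7,1)=14
t=8: g(8,-8)=1 g(8,-6)=8 g(8,-4)=27 g(8,-2)=48 g(8,0)=42
t=9: g(9,-9)=1 g(9,-7)=9 g(9,-5)=35 g(9,-3)=75 g(9,-1)=90 g(9,1)=42
t=10: g(10,-10)=1 g(10,-8)=10 g(10,-6)=44 g(10,-4)=110 g(10,-2)=165 g(10,0)=132
t=11: g(11,-11)=1 g(11,-9)=11 g(11,-7)=54 g(11,-5)=154 g(11,-3)=275 g(11,-1)=297 g(11,1)=132
t=12: g(12,-12)=1 g(12,-10)=12 g(12,-8)=65 g(12,-6)=208 g(12,-4)=429 g(12,-2)=572 g(12,0)=429
t=13: g(13,-13)=1 g(13,-11)=13 g(13,-9)=77 g(13,-7)=273 g(13,-5)=637 g(13,-3)=1001 g(13,-1)=1001 g(13,1)=429
t=14: g(14,-14)=1 g(14,-12)=14 g(14,-10)=90 g(14,-8)=350 g(14,-6)=910 g(14,-4)=1638 g(14,-2)=2002 g(14,0)=1430
t=15: g(15,-15)=1 g(15,-13)=15 g(15,-11)=104 g(15,-9)=440 g(15,-7)=1260 g(15,-5)=2548 g(15,-3)=3640 g(15,-1)=3432 g(15,1)=1430
t=16: g(16,-16)=1 g(16,-14)=16 g(16,-12)=119 g(16,-10)=544 g(16,-8)=1700 g(16,-6)=3808 g(16,-4)=6188 g(16,-2)=7072 g(16,0)=4862
Paths never hitting 2: Σ_s g(16,s) = 24310
Paths hitting 2: 2^16 - 24310 = 41226
P = 41226/65536 = 20613/32768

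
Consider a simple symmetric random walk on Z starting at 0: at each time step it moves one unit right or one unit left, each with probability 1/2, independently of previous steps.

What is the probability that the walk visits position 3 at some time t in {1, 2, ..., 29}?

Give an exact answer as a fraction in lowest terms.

Count via complement. Let g(t,s) = #length-t paths at position s with S_1..S_t all ≠ 3.
g(t,s) = g(t-1,s-1) + g(t-1,s+1) for s ≠ 3; g(t,3) = 0.
t=0: g(0,0)=1
t=1: g(1,-1)=1 g(1,1)=1
t=2: g(2,-2)=1 g(2,0)=2 g(2,2)=1
t=3: g(3,-3)=1 g(3,-1)=3 g(3,1)=3
t=4: g(4,-4)=1 g(4,-2)=4 g(4,0)=6 g(4,2)=3
t=5: g(5,-5)=1 g(5,-3)=5 g(5,-1)=10 g(5,1)=9
t=6: g(6,-6)=1 g(6,-4)=6 g(6,-2)=15 g(6,0)=19 g(6,2)=9
t=7: g(7,-7)=1 g(7,-5)=7 g(7,-3)=21 g(7,-1)=34 g(7,1)=28
t=8: g(8,-8)=1 g(8,-6)=8 g(8,-4)=28 g(8,-2)=55 g(8,0)=62 g(8,2)=28
t=9: g(9,-9)=1 g(9,-7)=9 g(9,-5)=36 g(9,-3)=83 g(9,-1)=117 g(9,1)=90
t=10: g(10,-10)=1 g(10,-8)=10 g(10,-6)=45 g(10,-4)=119 g(10,-2)=200 g(10,0)=207 g(10,2)=90
t=11: g(11,-11)=1 g(11,-9)=11 g(11,-7)=55 g(11,-5)=164 g(11,-3)=319 g(11,-1)=407 g(11,1)=297
t=12: g(12,-12)=1 g(12,-10)=12 g(12,-8)=66 g(12,-6)=219 g(12,-4)=483 g(12,-2)=726 g(12,0)=704 g(12,2)=297
t=13: g(13,-13)=1 g(13,-11)=13 g(13,-9)=78 g(13,-7)=285 g(13,-5)=702 g(13,-3)=1209 g(13,-1)=1430 g(13,1)=1001
t=14: g(14,-14)=1 g(14,-12)=14 g(14,-10)=91 g(14,-8)=363 g(14,-6)=987 g(14,-4)=1911 g(14,-2)=2639 g(14,0)=2431 g(14,2)=1001
t=15: g(15,-15)=1 g(15,-13)=15 g(15,-11)=105 g(15,-9)=454 g(15,-7)=1350 g(15,-5)=2898 g(15,-3)=4550 g(15,-1)=5070 g(15,1)=3432
t=16: g(16,-16)=1 g(16,-14)=16 g(16,-12)=120 g(16,-10)=559 g(16,-8)=1804 g(16,-6)=4248 g(16,-4)=7448 g(16,-2)=9620 g(16,0)=8502 g(16,2)=3432
t=17: g(17,-17)=1 g(17,-15)=17 g(17,-13)=136 g(17,-11)=679 g(17,-9)=2363 g(17,-7)=6052 g(17,-5)=11696 g(17,-3)=17068 g(17,-1)=18122 g(17,1)=11934
t=18: g(18,-18)=1 g(18,-16)=18 g(18,-14)=153 g(18,-12)=815 g(18,-10)=3042 g(18,-8)=8415 g(18,-6)=17748 g(18,-4)=28764 g(18,-2)=35190 g(18,0)=30056 g(18,2)=11934
t=19: g(19,-19)=1 g(19,-17)=19 g(19,-15)=171 g(19,-13)=968 g(19,-11)=3857 g(19,-9)=11457 g(19,-7)=26163 g(19,-5)=46512 g(19,-3)=63954 g(19,-1)=65246 g(19,1)=41990
t=20: g(20,-20)=1 g(20,-18)=20 g(20,-16)=190 g(20,-14)=1139 g(20,-12)=4825 g(20,-10)=15314 g(20,-8)=37620 g(20,-6)=72675 g(20,-4)=110466 g(20,-2)=129200 g(20,0)=107236 g(20,2)=41990
t=21: g(21,-21)=1 g(21,-19)=21 g(21,-17)=210 g(21,-15)=1329 g(21,-13)=5964 g(21,-11)=20139 g(21,-9)=52934 g(21,-7)=110295 g(21,-5)=183141 g(21,-3)=239666 g(21,-1)=236436 g(21,1)=149226
t=22: g(22,-22)=1 g(22,-20)=22 g(22,-18)=231 g(22,-16)=1539 g(22,-14)=7293 g(22,-12)=26103 g(22,-10)=73073 g(22,-8)=163229 g(22,-6)=293436 g(22,-4)=422807 g(22,-2)=476102 g(22,0)=385662 g(22,2)=149226
t=23: g(23,-23)=1 g(23,-21)=23 g(23,-19)=253 g(23,-17)=1770 g(23,-15)=8832 g(23,-13)=33396 g(23,-11)=99176 g(23,-9)=236302 g(23,-7)=456665 g(23,-5)=716243 g(23,-3)=898909 g(23,-1)=861764 g(23,1)=534888
t=24: g(24,-24)=1 g(24,-22)=24 g(24,-20)=276 g(24,-18)=2023 g(24,-16)=10602 g(24,-14)=42228 g(24,-12)=132572 g(24,-10)=335478 g(24,-8)=692967 g(24,-6)=1172908 g(24,-4)=1615152 g(24,-2)=1760673 g(24,0)=1396652 g(24,2)=534888
t=25: g(25,-25)=1 g(25,-23)=25 g(25,-21)=300 g(25,-19)=2299 g(25,-17)=12625 g(25,-15)=52830 g(25,-13)=174800 g(25,-11)=468050 g(25,-9)=1028445 g(25,-7)=1865875 g(25,-5)=2788060 g(25,-3)=3375825 g(25,-1)=3157325 g(25,1)=1931540
t=26: g(26,-26)=1 g(26,-24)=26 g(26,-22)=325 g(26,-20)=2599 g(26,-18)=14924 g(26,-16)=65455 g(26,-14)=227630 g(26,-12)=642850 g(26,-10)=1496495 g(26,-8)=2894320 g(26,-6)=4653935 g(26,-4)=6163885 g(26,-2)=6533150 g(26,0)=5088865 g(26,2)=1931540
t=27: g(27,-27)=1 g(27,-25)=27 g(27,-23)=351 g(27,-21)=2924 g(27,-19)=17523 g(27,-17)=80379 g(27,-15)=293085 g(27,-13)=870480 g(27,-11)=2139345 g(27,-9)=4390815 g(27,-7)=7548255 g(27,-5)=10817820 g(27,-3)=12697035 g(27,-1)=11622015 g(27,1)=7020405
t=28: g(28,-28)=1 g(28,-26)=28 g(28,-24)=378 g(28,-22)=3275 g(28,-20)=20447 g(28,-18)=97902 g(28,-16)=373464 g(28,-14)=1163565 g(28,-12)=3009825 g(28,-10)=6530160 g(28,-8)=11939070 g(28,-6)=18366075 g(28,-4)=23514855 g(28,-2)=24319050 g(28,0)=18642420 g(28,2)=7020405
t=29: g(29,-29)=1 g(29,-27)=29 g(29,-25)=406 g(29,-23)=3653 g(29,-21)=23722 g(29,-19)=118349 g(29,-17)=471366 g(29,-15)=1537029 g(29,-13)=4173390 g(29,-11)=9539985 g(29,-9)=18469230 g(29,-7)=30305145 g(29,-5)=41880930 g(29,-3)=47833905 g(29,-1)=42961470 g(29,1)=25662825
Paths never hitting 3: Σ_s g(29,s) = 222981435
Paths hitting 3: 2^29 - 222981435 = 313889477
P = 313889477/536870912 = 313889477/536870912

Answer: 313889477/536870912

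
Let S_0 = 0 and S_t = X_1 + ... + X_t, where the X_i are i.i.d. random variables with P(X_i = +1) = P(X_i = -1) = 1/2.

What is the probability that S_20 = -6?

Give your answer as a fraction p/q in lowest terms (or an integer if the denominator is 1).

To reach position -6 after 20 steps: need 7 steps of +1 and 13 of -1.
Favorable paths: C(20,7) = 77520
Total paths: 2^20 = 1048576
P = 77520/1048576 = 4845/65536

Answer: 4845/65536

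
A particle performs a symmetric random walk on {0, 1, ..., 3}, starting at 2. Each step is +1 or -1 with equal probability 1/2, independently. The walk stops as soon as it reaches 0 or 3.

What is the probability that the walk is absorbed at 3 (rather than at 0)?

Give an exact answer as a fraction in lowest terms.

Answer: 2/3

Derivation:
Symmetric walk (p = 1/2): the harmonic-function argument gives P(hit 3 before 0 | start at 2) = a/N.
P = 2/3 = 2/3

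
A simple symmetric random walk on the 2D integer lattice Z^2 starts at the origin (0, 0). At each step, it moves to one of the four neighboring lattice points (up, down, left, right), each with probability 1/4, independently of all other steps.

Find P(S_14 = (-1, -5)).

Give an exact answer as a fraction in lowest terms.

Let h be the number of horizontal steps (so 14-h are vertical). To end at (-1,-5) need (h-1)/2 right-steps and ((14-h)-5)/2 up-steps.
Sum over h with 1 ≤ h ≤ 9, h ≡ 1 (mod 2), 14-h ≡ 1 (mod 2):
h=1: C(14,1)·C(1,0)·C(13,4) = 14·1·715 = 10010
h=3: C(14,3)·C(3,1)·C(11,3) = 364·3·165 = 180180
h=5: C(14,5)·C(5,2)·C(9,2) = 2002·10·36 = 720720
h=7: C(14,7)·C(7,3)·C(7,1) = 3432·35·7 = 840840
h=9: C(14,9)·C(9,4)·C(5,0) = 2002·126·1 = 252252
Total favorable: 2004002
Total paths: 4^14 = 268435456
P = 2004002/268435456 = 1002001/134217728

Answer: 1002001/134217728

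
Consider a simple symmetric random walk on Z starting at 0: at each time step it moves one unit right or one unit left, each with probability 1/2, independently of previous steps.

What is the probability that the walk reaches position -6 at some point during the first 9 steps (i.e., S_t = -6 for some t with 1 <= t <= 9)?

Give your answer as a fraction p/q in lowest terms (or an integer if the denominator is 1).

Count via complement. Let g(t,s) = #length-t paths at position s with S_1..S_t all ≠ -6.
g(t,s) = g(t-1,s-1) + g(t-1,s+1) for s ≠ -6; g(t,-6) = 0.
t=0: g(0,0)=1
t=1: g(1,-1)=1 g(1,1)=1
t=2: g(2,-2)=1 g(2,0)=2 g(2,2)=1
t=3: g(3,-3)=1 g(3,-1)=3 g(3,1)=3 g(3,3)=1
t=4: g(4,-4)=1 g(4,-2)=4 g(4,0)=6 g(4,2)=4 g(4,4)=1
t=5: g(5,-5)=1 g(5,-3)=5 g(5,-1)=10 g(5,1)=10 g(5,3)=5 g(5,5)=1
t=6: g(6,-4)=6 g(6,-2)=15 g(6,0)=20 g(6,2)=15 g(6,4)=6 g(6,6)=1
t=7: g(7,-5)=6 g(7,-3)=21 g(7,-1)=35 g(7,1)=35 g(7,3)=21 g(7,5)=7 g(7,7)=1
t=8: g(8,-4)=27 g(8,-2)=56 g(8,0)=70 g(8,2)=56 g(8,4)=28 g(8,6)=8 g(8,8)=1
t=9: g(9,-5)=27 g(9,-3)=83 g(9,-1)=126 g(9,1)=126 g(9,3)=84 g(9,5)=36 g(9,7)=9 g(9,9)=1
Paths never hitting -6: Σ_s g(9,s) = 492
Paths hitting -6: 2^9 - 492 = 20
P = 20/512 = 5/128

Answer: 5/128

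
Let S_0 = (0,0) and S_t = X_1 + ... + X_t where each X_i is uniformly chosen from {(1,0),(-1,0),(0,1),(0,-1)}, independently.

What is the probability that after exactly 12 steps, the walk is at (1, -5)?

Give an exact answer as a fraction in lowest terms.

Answer: 27225/4194304

Derivation:
Let h be the number of horizontal steps (so 12-h are vertical). To end at (1,-5) need (h+1)/2 right-steps and ((12-h)-5)/2 up-steps.
Sum over h with 1 ≤ h ≤ 7, h ≡ 1 (mod 2), 12-h ≡ 1 (mod 2):
h=1: C(12,1)·C(1,1)·C(11,3) = 12·1·165 = 1980
h=3: C(12,3)·C(3,2)·C(9,2) = 220·3·36 = 23760
h=5: C(12,5)·C(5,3)·C(7,1) = 792·10·7 = 55440
h=7: C(12,7)·C(7,4)·C(5,0) = 792·35·1 = 27720
Total favorable: 108900
Total paths: 4^12 = 16777216
P = 108900/16777216 = 27225/4194304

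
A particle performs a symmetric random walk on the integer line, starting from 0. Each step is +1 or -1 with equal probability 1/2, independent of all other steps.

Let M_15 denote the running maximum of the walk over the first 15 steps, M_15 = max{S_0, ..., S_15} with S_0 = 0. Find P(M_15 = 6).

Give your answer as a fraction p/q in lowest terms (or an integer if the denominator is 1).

Answer: 1365/32768

Derivation:
Let M_15 = max(S_0,...,S_15). Use the reflection principle: for j ≥ 1, #{paths with M_15 ≥ j} = #{S_15 ≥ j} + #{S_15 ≥ j+1}.
By reflection, #{M_15 ≥ 6} = #{S_15 ≥ 6} + #{S_15 ≥ 7} = 1941 + 1941 = 3882.
#{M_15 ≥ 7} = #{S_15 ≥ 7} + #{S_15 ≥ 8} = 1941 + 576 = 2517.
#{M_15 = 6} = 3882 - 2517 = 1365.
P(M_15 = 6) = 1365/32768 = 1365/32768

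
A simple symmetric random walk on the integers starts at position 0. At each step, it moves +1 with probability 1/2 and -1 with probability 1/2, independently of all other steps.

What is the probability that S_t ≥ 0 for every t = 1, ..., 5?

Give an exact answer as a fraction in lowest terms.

Answer: 5/16

Derivation:
Let f(t,s) = #length-t paths at position s with S_1..S_t all ≥ 0.
f(t,s) = f(t-1,s-1) + f(t-1,s+1) for s ≥ 0; f(t,s) = 0 for s < 0.
t=0: f(0,0)=1
t=1: f(1,1)=1
t=2: f(2,0)=1 f(2,2)=1
t=3: f(3,1)=2 f(3,3)=1
t=4: f(4,0)=2 f(4,2)=3 f(4,4)=1
t=5: f(5,1)=5 f(5,3)=4 f(5,5)=1
Σ_s f(5,s) = 10
P = 10/32 = 5/16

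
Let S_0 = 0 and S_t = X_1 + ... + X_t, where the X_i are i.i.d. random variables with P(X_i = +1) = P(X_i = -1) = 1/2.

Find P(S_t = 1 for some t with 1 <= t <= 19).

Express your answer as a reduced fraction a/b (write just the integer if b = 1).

Count via complement. Let g(t,s) = #length-t paths at position s with S_1..S_t all ≠ 1.
g(t,s) = g(t-1,s-1) + g(t-1,s+1) for s ≠ 1; g(t,1) = 0.
t=0: g(0,0)=1
t=1: g(1,-1)=1
t=2: g(2,-2)=1 g(2,0)=1
t=3: g(3,-3)=1 g(3,-1)=2
t=4: g(4,-4)=1 g(4,-2)=3 g(4,0)=2
t=5: g(5,-5)=1 g(5,-3)=4 g(5,-1)=5
t=6: g(6,-6)=1 g(6,-4)=5 g(6,-2)=9 g(6,0)=5
t=7: g(7,-7)=1 g(7,-5)=6 g(7,-3)=14 g(7,-1)=14
t=8: g(8,-8)=1 g(8,-6)=7 g(8,-4)=20 g(8,-2)=28 g(8,0)=14
t=9: g(9,-9)=1 g(9,-7)=8 g(9,-5)=27 g(9,-3)=48 g(9,-1)=42
t=10: g(10,-10)=1 g(10,-8)=9 g(10,-6)=35 g(10,-4)=75 g(10,-2)=90 g(10,0)=42
t=11: g(11,-11)=1 g(11,-9)=10 g(11,-7)=44 g(11,-5)=110 g(11,-3)=165 g(11,-1)=132
t=12: g(12,-12)=1 g(12,-10)=11 g(12,-8)=54 g(12,-6)=154 g(12,-4)=275 g(12,-2)=297 g(12,0)=132
t=13: g(13,-13)=1 g(13,-11)=12 g(13,-9)=65 g(13,-7)=208 g(13,-5)=429 g(13,-3)=572 g(13,-1)=429
t=14: g(14,-14)=1 g(14,-12)=13 g(14,-10)=77 g(14,-8)=273 g(14,-6)=637 g(14,-4)=1001 g(14,-2)=1001 g(14,0)=429
t=15: g(15,-15)=1 g(15,-13)=14 g(15,-11)=90 g(15,-9)=350 g(15,-7)=910 g(15,-5)=1638 g(15,-3)=2002 g(15,-1)=1430
t=16: g(16,-16)=1 g(16,-14)=15 g(16,-12)=104 g(16,-10)=440 g(16,-8)=1260 g(16,-6)=2548 g(16,-4)=3640 g(16,-2)=3432 g(16,0)=1430
t=17: g(17,-17)=1 g(17,-15)=16 g(17,-13)=119 g(17,-11)=544 g(17,-9)=1700 g(17,-7)=3808 g(17,-5)=6188 g(17,-3)=7072 g(17,-1)=4862
t=18: g(18,-18)=1 g(18,-16)=17 g(18,-14)=135 g(18,-12)=663 g(18,-10)=2244 g(18,-8)=5508 g(18,-6)=9996 g(18,-4)=13260 g(18,-2)=11934 g(18,0)=4862
t=19: g(19,-19)=1 g(19,-17)=18 g(19,-15)=152 g(19,-13)=798 g(19,-11)=2907 g(19,-9)=7752 g(19,-7)=15504 g(19,-5)=23256 g(19,-3)=25194 g(19,-1)=16796
Paths never hitting 1: Σ_s g(19,s) = 92378
Paths hitting 1: 2^19 - 92378 = 431910
P = 431910/524288 = 215955/262144

Answer: 215955/262144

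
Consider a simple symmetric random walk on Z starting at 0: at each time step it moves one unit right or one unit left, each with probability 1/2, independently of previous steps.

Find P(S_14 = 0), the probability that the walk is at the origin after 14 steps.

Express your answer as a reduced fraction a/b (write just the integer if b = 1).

To return to 0 after 14 steps: need exactly 7 steps of +1 and 7 of -1.
Favorable paths: C(14,7) = 3432
Total paths: 2^14 = 16384
P = 3432/16384 = 429/2048

Answer: 429/2048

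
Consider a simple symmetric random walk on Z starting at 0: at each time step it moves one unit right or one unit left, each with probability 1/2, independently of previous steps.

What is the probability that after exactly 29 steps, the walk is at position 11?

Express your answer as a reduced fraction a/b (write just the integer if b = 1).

Answer: 10015005/536870912

Derivation:
To reach position 11 after 29 steps: need 20 steps of +1 and 9 of -1.
Favorable paths: C(29,20) = 10015005
Total paths: 2^29 = 536870912
P = 10015005/536870912 = 10015005/536870912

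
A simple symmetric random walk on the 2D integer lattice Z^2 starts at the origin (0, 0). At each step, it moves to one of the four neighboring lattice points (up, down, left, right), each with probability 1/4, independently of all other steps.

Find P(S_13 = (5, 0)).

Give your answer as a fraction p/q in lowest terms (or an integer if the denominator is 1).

Answer: 511225/67108864

Derivation:
Let h be the number of horizontal steps (so 13-h are vertical). To end at (5,0) need (h+5)/2 right-steps and ((13-h)+0)/2 up-steps.
Sum over h with 5 ≤ h ≤ 13, h ≡ 1 (mod 2), 13-h ≡ 0 (mod 2):
h=5: C(13,5)·C(5,5)·C(8,4) = 1287·1·70 = 90090
h=7: C(13,7)·C(7,6)·C(6,3) = 1716·7·20 = 240240
h=9: C(13,9)·C(9,7)·C(4,2) = 715·36·6 = 154440
h=11: C(13,11)·C(11,8)·C(2,1) = 78·165·2 = 25740
h=13: C(13,13)·C(13,9)·C(0,0) = 1·715·1 = 715
Total favorable: 511225
Total paths: 4^13 = 67108864
P = 511225/67108864 = 511225/67108864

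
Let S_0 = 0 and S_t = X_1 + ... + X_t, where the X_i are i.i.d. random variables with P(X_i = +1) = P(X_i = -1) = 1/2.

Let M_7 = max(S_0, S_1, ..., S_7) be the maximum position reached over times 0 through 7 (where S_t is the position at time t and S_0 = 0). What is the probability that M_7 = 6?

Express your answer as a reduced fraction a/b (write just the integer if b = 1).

Let M_7 = max(S_0,...,S_7). Use the reflection principle: for j ≥ 1, #{paths with M_7 ≥ j} = #{S_7 ≥ j} + #{S_7 ≥ j+1}.
By reflection, #{M_7 ≥ 6} = #{S_7 ≥ 6} + #{S_7 ≥ 7} = 1 + 1 = 2.
#{M_7 ≥ 7} = #{S_7 ≥ 7} + #{S_7 ≥ 8} = 1 + 0 = 1.
#{M_7 = 6} = 2 - 1 = 1.
P(M_7 = 6) = 1/128 = 1/128

Answer: 1/128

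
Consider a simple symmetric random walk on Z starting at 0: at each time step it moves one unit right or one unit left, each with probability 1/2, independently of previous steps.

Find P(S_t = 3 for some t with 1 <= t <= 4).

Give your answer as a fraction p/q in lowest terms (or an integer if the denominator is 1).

Count via complement. Let g(t,s) = #length-t paths at position s with S_1..S_t all ≠ 3.
g(t,s) = g(t-1,s-1) + g(t-1,s+1) for s ≠ 3; g(t,3) = 0.
t=0: g(0,0)=1
t=1: g(1,-1)=1 g(1,1)=1
t=2: g(2,-2)=1 g(2,0)=2 g(2,2)=1
t=3: g(3,-3)=1 g(3,-1)=3 g(3,1)=3
t=4: g(4,-4)=1 g(4,-2)=4 g(4,0)=6 g(4,2)=3
Paths never hitting 3: Σ_s g(4,s) = 14
Paths hitting 3: 2^4 - 14 = 2
P = 2/16 = 1/8

Answer: 1/8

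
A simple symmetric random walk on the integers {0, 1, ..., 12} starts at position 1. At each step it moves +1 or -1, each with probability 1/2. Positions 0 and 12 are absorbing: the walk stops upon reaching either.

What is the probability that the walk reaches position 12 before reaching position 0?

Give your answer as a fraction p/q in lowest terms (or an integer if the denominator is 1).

Answer: 1/12

Derivation:
Symmetric walk (p = 1/2): the harmonic-function argument gives P(hit 12 before 0 | start at 1) = a/N.
P = 1/12 = 1/12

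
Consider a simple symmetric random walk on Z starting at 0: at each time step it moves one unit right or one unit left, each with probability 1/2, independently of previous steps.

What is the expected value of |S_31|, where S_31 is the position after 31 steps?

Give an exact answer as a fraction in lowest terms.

Answer: 300540195/67108864

Derivation:
S_31 takes values m ≡ 1 (mod 2) with |m| ≤ 31; P(S_31=m) = C(31,(31+m)/2)/2^31.
Total paths: 2^31 = 2147483648
Distribution: P(S=-31)=1/2147483648, P(S=-29)=31/2147483648, P(S=-27)=465/2147483648, P(S=-25)=4495/2147483648, P(S=-23)=31465/2147483648, P(S=-21)=169911/2147483648, P(S=-19)=736281/2147483648, P(S=-17)=2629575/2147483648, P(S=-15)=7888725/2147483648, P(S=-13)=20160075/2147483648, P(S=-11)=44352165/2147483648, P(S=-9)=84672315/2147483648, P(S=-7)=141120525/2147483648, P(S=-5)=206253075/2147483648, P(S=-3)=265182525/2147483648, P(S=-1)=300540195/2147483648, P(S=1)=300540195/2147483648, P(S=3)=265182525/2147483648, P(S=5)=206253075/2147483648, P(S=7)=141120525/2147483648, P(S=9)=84672315/2147483648, P(S=11)=44352165/2147483648, P(S=13)=20160075/2147483648, P(S=15)=7888725/2147483648, P(S=17)=2629575/2147483648, P(S=19)=736281/2147483648, P(S=21)=169911/2147483648, P(S=23)=31465/2147483648, P(S=25)=4495/2147483648, P(S=27)=465/2147483648, P(S=29)=31/2147483648, P(S=31)=1/2147483648
E[|S_31|] = Σ_m |m|·P(S_31=m) = 9617286240/2147483648 = 300540195/67108864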